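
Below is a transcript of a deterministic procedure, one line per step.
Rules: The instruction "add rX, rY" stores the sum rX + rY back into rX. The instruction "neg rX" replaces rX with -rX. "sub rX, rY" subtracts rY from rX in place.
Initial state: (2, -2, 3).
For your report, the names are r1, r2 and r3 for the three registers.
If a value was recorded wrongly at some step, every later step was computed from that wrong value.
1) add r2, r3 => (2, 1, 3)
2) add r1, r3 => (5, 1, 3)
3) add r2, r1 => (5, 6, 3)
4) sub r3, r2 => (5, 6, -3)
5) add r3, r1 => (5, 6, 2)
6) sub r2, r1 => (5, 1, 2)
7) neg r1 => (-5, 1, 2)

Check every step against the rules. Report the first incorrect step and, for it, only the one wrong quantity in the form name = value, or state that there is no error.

Recomputing the run from the initial state:
step 1: r1 = 2, r2 = 1, r3 = 3
step 2: r1 = 5, r2 = 1, r3 = 3
step 3: r1 = 5, r2 = 6, r3 = 3
step 4: r1 = 5, r2 = 6, r3 = -3
step 5: r1 = 5, r2 = 6, r3 = 2
step 6: r1 = 5, r2 = 1, r3 = 2
step 7: r1 = -5, r2 = 1, r3 = 2
This matches the transcript at every step.

no error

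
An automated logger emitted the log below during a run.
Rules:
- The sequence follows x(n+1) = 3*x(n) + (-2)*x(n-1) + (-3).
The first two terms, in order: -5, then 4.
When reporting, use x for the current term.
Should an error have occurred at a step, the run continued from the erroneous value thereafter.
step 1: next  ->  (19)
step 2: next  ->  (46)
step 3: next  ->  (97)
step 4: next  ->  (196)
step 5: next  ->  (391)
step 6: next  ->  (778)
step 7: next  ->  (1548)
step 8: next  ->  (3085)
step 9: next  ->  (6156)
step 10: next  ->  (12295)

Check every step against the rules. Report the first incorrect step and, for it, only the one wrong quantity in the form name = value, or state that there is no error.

Recomputing the run from the initial state:
step 1: x = 19
step 2: x = 46
step 3: x = 97
step 4: x = 196
step 5: x = 391
step 6: x = 778
step 7: x = 1549
step 8: x = 3088
step 9: x = 6163
step 10: x = 12310
The first disagreement with the log is at step 7, where the value should be x = 1549.

step 7, x = 1549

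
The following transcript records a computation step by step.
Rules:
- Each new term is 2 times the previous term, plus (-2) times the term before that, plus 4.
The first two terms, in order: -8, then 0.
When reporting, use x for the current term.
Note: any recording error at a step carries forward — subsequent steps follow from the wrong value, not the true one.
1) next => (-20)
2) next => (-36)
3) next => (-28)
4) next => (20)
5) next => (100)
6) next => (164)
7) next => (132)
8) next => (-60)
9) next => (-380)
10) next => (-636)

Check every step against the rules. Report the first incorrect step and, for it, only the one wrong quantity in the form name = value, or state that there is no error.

step 1, x = 20

Step 1: x = 2*(0) + (-2)*(-8) + (4) = 20 — the transcript disagrees here.
The audit stops at step 1: the recorded entry is wrong and should be x = 20.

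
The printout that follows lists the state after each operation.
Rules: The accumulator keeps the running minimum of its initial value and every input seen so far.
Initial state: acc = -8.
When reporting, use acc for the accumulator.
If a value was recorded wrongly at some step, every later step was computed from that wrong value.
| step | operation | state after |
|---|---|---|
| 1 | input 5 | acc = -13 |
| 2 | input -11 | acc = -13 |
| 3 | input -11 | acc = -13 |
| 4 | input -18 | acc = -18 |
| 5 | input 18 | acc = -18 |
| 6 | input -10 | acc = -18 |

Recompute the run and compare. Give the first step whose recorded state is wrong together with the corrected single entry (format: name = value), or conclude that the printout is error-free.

step 1: acc = min(-8, 5) = -8 -> the recorded entry deviates here
Step 1 is the first one off; corrected, acc = -8.

step 1, acc = -8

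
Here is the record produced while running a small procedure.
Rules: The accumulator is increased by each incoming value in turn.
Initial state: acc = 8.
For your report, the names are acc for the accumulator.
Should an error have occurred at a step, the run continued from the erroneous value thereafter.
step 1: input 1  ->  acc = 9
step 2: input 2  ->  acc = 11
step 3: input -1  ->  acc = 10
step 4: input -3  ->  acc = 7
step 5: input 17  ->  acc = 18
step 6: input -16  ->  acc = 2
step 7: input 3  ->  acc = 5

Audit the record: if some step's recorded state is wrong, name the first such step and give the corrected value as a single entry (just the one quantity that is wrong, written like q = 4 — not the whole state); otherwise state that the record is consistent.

step 5, acc = 24

Recomputing the run from the initial state:
step 1: acc = 9
step 2: acc = 11
step 3: acc = 10
step 4: acc = 7
step 5: acc = 24
step 6: acc = 8
step 7: acc = 11
The first disagreement with the record is at step 5, where the value should be acc = 24.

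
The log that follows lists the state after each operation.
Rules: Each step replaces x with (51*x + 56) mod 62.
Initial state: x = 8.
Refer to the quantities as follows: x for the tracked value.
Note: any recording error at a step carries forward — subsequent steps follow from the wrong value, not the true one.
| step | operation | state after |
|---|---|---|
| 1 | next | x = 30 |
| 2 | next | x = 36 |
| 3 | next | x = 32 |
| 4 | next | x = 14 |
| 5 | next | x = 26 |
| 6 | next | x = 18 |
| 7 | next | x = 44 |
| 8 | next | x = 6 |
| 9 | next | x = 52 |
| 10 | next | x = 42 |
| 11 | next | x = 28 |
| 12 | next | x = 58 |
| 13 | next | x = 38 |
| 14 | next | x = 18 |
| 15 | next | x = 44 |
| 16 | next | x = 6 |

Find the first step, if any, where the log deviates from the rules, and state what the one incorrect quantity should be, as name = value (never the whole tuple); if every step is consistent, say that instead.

step 14, x = 10

1. x = (51*8 + 56) mod 62 = 30 (consistent with the log)
2. x = (51*30 + 56) mod 62 = 36 (consistent with the log)
3. x = (51*36 + 56) mod 62 = 32 (verified)
4. x = (51*32 + 56) mod 62 = 14 (consistent with the log)
5. x = (51*14 + 56) mod 62 = 26 (confirmed correct)
6. x = (51*26 + 56) mod 62 = 18 (consistent with the log)
7. x = (51*18 + 56) mod 62 = 44 (consistent with the log)
8. x = (51*44 + 56) mod 62 = 6 (no discrepancy)
9. x = (51*6 + 56) mod 62 = 52 (in agreement)
10. x = (51*52 + 56) mod 62 = 42 (no discrepancy)
11. x = (51*42 + 56) mod 62 = 28 (matches)
12. x = (51*28 + 56) mod 62 = 58 (consistent with the log)
13. x = (51*58 + 56) mod 62 = 38 (no discrepancy)
14. x = (51*38 + 56) mod 62 = 10 (the recorded entry deviates here)
The audit stops at step 14: the recorded entry is wrong and should be x = 10.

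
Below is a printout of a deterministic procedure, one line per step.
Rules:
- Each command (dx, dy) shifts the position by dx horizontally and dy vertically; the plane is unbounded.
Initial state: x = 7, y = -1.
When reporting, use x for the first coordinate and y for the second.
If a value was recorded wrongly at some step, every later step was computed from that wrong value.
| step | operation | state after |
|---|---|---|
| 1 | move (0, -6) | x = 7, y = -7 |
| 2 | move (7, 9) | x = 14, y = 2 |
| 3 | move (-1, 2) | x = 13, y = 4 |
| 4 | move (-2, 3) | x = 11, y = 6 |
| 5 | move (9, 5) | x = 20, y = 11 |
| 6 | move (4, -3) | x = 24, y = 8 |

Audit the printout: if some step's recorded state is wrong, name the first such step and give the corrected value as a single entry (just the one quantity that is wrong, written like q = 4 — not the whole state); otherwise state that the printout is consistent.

Recomputing the run from the initial state:
step 1: x = 7, y = -7
step 2: x = 14, y = 2
step 3: x = 13, y = 4
step 4: x = 11, y = 7
step 5: x = 20, y = 12
step 6: x = 24, y = 9
The first disagreement with the printout is at step 4, where the value should be y = 7.

step 4, y = 7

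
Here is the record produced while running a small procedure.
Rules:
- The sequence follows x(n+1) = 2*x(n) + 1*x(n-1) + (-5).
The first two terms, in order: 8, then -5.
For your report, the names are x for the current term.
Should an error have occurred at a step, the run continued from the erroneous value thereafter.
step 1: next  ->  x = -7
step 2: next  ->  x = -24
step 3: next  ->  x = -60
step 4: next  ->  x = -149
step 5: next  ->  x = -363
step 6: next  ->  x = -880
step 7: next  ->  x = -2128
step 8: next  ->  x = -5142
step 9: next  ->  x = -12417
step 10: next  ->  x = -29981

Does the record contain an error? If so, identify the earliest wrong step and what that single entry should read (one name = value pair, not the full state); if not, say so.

step 8, x = -5141

Recomputing the run from the initial state:
step 1: x = -7
step 2: x = -24
step 3: x = -60
step 4: x = -149
step 5: x = -363
step 6: x = -880
step 7: x = -2128
step 8: x = -5141
step 9: x = -12415
step 10: x = -29976
The first disagreement with the record is at step 8, where the value should be x = -5141.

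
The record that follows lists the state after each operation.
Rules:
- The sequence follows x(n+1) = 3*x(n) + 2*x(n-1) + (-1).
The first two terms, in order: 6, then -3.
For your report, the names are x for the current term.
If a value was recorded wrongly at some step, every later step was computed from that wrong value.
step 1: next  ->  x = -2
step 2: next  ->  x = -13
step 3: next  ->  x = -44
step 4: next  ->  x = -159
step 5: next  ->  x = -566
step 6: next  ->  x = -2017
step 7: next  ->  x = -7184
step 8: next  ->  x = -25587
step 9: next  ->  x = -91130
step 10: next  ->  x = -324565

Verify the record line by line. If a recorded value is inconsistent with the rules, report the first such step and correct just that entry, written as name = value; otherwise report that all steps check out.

Recomputing the run from the initial state:
step 1: x = 2
step 2: x = -1
step 3: x = 0
step 4: x = -3
step 5: x = -10
step 6: x = -37
step 7: x = -132
step 8: x = -471
step 9: x = -1678
step 10: x = -5977
The first disagreement with the record is at step 1, where the value should be x = 2.

step 1, x = 2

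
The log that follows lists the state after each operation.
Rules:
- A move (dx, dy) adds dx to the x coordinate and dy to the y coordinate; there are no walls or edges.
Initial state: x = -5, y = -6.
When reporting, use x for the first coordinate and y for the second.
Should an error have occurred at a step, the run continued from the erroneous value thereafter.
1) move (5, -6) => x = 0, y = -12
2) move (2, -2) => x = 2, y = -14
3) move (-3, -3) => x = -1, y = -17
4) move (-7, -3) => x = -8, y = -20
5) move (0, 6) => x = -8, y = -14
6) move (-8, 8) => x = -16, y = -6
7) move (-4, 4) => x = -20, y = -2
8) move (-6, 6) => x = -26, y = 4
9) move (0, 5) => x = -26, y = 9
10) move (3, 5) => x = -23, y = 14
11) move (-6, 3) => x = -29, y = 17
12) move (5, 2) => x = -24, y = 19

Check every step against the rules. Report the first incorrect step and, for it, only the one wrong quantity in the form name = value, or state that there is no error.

no error

Recomputing the run from the initial state:
step 1: x = 0, y = -12
step 2: x = 2, y = -14
step 3: x = -1, y = -17
step 4: x = -8, y = -20
step 5: x = -8, y = -14
step 6: x = -16, y = -6
step 7: x = -20, y = -2
step 8: x = -26, y = 4
step 9: x = -26, y = 9
step 10: x = -23, y = 14
step 11: x = -29, y = 17
step 12: x = -24, y = 19
This matches the log at every step.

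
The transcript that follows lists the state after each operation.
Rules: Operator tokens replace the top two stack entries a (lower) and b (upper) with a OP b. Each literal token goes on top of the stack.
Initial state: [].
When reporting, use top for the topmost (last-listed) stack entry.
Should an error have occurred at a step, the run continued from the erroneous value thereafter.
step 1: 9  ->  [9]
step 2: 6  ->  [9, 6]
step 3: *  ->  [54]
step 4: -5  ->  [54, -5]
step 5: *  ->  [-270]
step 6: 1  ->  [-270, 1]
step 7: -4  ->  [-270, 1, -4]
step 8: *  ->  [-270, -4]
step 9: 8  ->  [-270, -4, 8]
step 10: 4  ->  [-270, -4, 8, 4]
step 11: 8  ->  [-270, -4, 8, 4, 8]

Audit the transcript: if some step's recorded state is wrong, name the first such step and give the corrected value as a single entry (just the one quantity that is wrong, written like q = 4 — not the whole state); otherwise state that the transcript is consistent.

Recomputing the run from the initial state:
step 1: [9]
step 2: [9, 6]
step 3: [54]
step 4: [54, -5]
step 5: [-270]
step 6: [-270, 1]
step 7: [-270, 1, -4]
step 8: [-270, -4]
step 9: [-270, -4, 8]
step 10: [-270, -4, 8, 4]
step 11: [-270, -4, 8, 4, 8]
This matches the transcript at every step.

no error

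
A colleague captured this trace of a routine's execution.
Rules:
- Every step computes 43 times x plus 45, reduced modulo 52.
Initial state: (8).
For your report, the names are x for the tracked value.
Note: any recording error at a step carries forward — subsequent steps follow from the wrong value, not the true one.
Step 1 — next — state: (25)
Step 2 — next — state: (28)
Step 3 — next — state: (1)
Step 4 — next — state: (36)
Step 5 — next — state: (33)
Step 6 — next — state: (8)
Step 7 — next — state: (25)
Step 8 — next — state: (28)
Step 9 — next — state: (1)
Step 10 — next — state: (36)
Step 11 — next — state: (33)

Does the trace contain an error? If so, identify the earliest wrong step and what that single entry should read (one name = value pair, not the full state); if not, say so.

no error

Step 1: x = (43*8 + 45) mod 52 = 25 — agrees with the trace.
Step 2: x = (43*25 + 45) mod 52 = 28 — in agreement.
Step 3: x = (43*28 + 45) mod 52 = 1 — exactly as logged.
Step 4: x = (43*1 + 45) mod 52 = 36 — agrees with the trace.
Step 5: x = (43*36 + 45) mod 52 = 33 — checks out.
Step 6: x = (43*33 + 45) mod 52 = 8 — checks out.
Step 7: x = (43*8 + 45) mod 52 = 25 — matches.
Step 8: x = (43*25 + 45) mod 52 = 28 — same as recorded.
Step 9: x = (43*28 + 45) mod 52 = 1 — no discrepancy.
Step 10: x = (43*1 + 45) mod 52 = 36 — in agreement.
Step 11: x = (43*36 + 45) mod 52 = 33 — checks out.
All entries verified; no error found.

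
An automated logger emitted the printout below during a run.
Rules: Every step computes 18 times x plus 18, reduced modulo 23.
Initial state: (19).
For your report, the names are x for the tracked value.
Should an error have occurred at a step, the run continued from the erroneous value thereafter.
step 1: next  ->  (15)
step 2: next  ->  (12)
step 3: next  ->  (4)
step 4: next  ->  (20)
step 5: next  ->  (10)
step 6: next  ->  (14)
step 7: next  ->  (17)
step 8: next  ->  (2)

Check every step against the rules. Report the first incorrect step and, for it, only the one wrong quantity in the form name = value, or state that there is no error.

step 4, x = 21

Step 1: x = (18*19 + 18) mod 23 = 15 — checks out.
Step 2: x = (18*15 + 18) mod 23 = 12 — exactly as logged.
Step 3: x = (18*12 + 18) mod 23 = 4 — no discrepancy.
Step 4: x = (18*4 + 18) mod 23 = 21 — a discrepancy with the printout.
Step 4 is the first one off; corrected, x = 21.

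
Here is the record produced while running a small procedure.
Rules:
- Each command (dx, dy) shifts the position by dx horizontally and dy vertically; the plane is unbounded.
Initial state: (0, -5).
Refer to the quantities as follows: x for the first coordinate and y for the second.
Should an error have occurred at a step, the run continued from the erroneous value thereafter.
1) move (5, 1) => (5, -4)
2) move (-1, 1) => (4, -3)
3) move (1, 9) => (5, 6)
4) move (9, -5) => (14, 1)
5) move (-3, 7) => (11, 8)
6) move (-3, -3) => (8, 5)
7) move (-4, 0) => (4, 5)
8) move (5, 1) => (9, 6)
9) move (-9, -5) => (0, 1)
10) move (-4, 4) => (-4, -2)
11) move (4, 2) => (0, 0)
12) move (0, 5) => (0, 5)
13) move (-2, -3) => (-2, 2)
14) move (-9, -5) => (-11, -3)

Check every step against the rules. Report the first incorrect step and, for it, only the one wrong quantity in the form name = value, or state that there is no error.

step 10, y = 5

step 1: x = 0 + (5) = 5, y = -5 + (1) = -4 -> matches
step 2: x = 5 + (-1) = 4, y = -4 + (1) = -3 -> exactly as logged
step 3: x = 4 + (1) = 5, y = -3 + (9) = 6 -> consistent with the record
step 4: x = 5 + (9) = 14, y = 6 + (-5) = 1 -> matches
step 5: x = 14 + (-3) = 11, y = 1 + (7) = 8 -> verified
step 6: x = 11 + (-3) = 8, y = 8 + (-3) = 5 -> same as recorded
step 7: x = 8 + (-4) = 4, y = 5 + (0) = 5 -> no discrepancy
step 8: x = 4 + (5) = 9, y = 5 + (1) = 6 -> no discrepancy
step 9: x = 9 + (-9) = 0, y = 6 + (-5) = 1 -> verified
step 10: x = 0 + (-4) = -4, y = 1 + (4) = 5 -> a discrepancy with the record
The audit stops at step 10: the recorded entry is wrong and should be y = 5.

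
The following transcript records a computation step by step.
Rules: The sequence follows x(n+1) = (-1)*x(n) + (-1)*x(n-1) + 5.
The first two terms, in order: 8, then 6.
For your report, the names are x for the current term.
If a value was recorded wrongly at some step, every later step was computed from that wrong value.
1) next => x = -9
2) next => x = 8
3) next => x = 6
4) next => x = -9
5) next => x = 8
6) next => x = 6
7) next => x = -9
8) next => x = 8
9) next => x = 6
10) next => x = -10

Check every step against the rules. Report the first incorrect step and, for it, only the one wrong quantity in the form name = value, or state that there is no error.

Recomputing the run from the initial state:
step 1: x = -9
step 2: x = 8
step 3: x = 6
step 4: x = -9
step 5: x = 8
step 6: x = 6
step 7: x = -9
step 8: x = 8
step 9: x = 6
step 10: x = -9
The first disagreement with the transcript is at step 10, where the value should be x = -9.

step 10, x = -9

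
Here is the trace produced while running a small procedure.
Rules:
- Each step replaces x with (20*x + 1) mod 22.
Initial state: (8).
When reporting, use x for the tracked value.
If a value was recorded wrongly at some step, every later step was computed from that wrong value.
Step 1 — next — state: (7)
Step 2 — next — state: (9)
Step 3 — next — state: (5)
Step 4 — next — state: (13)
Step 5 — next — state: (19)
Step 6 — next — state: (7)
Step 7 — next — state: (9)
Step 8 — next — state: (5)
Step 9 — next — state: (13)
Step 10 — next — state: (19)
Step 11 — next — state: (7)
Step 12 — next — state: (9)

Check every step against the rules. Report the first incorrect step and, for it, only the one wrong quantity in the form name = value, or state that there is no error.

step 1: x = (20*8 + 1) mod 22 = 7 -> same as recorded
step 2: x = (20*7 + 1) mod 22 = 9 -> same as recorded
step 3: x = (20*9 + 1) mod 22 = 5 -> agrees with the trace
step 4: x = (20*5 + 1) mod 22 = 13 -> no discrepancy
step 5: x = (20*13 + 1) mod 22 = 19 -> in agreement
step 6: x = (20*19 + 1) mod 22 = 7 -> consistent with the trace
step 7: x = (20*7 + 1) mod 22 = 9 -> agrees with the trace
step 8: x = (20*9 + 1) mod 22 = 5 -> no discrepancy
step 9: x = (20*5 + 1) mod 22 = 13 -> same as recorded
step 10: x = (20*13 + 1) mod 22 = 19 -> verified
step 11: x = (20*19 + 1) mod 22 = 7 -> same as recorded
step 12: x = (20*7 + 1) mod 22 = 9 -> matches
No step deviates from the rules.

no error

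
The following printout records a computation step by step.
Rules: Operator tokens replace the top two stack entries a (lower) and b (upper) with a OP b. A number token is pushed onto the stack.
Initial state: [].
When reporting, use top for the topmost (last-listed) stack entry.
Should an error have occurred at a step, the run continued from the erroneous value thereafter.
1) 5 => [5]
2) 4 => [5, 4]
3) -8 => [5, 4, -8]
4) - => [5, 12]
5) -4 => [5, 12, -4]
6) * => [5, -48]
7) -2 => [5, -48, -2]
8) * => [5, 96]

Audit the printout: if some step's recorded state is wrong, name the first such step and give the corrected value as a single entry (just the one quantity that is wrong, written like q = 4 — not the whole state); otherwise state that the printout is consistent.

1. push 5: top = 5 (matches)
2. push 4: top = 4 (checks out)
3. push -8: top = -8 (no discrepancy)
4. 4 - -8 = 12 (confirmed correct)
5. push -4: top = -4 (agrees with the printout)
6. 12 * -4 = -48 (no discrepancy)
7. push -2: top = -2 (consistent with the printout)
8. -48 * -2 = 96 (no discrepancy)
The whole run recomputes cleanly — no discrepancies.

no error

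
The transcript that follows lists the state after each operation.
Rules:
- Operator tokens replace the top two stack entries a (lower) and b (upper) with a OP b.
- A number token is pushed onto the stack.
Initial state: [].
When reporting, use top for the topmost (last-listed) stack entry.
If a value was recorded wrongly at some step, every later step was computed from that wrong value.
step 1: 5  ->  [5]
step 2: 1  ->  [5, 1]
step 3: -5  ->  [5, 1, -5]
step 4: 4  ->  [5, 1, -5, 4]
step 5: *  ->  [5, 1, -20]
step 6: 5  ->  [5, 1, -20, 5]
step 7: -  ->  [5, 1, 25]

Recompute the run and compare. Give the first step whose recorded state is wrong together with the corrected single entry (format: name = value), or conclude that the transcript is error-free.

1. push 5: top = 5 (confirmed correct)
2. push 1: top = 1 (exactly as logged)
3. push -5: top = -5 (no discrepancy)
4. push 4: top = 4 (in agreement)
5. -5 * 4 = -20 (same as recorded)
6. push 5: top = 5 (consistent with the transcript)
7. -20 - 5 = -25 (a discrepancy with the transcript)
First incorrect step: 7; the correct value is top = -25.

step 7, top = -25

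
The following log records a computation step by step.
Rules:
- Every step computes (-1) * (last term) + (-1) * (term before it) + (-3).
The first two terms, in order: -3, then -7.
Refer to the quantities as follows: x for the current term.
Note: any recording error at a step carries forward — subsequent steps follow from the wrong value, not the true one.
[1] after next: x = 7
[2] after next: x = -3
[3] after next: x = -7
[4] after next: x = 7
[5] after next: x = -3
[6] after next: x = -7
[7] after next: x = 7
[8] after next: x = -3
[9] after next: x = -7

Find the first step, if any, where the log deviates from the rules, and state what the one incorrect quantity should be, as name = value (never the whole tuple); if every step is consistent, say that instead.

no error

Step 1: x = -1*(-7) + (-1)*(-3) + (-3) = 7 — matches.
Step 2: x = -1*(7) + (-1)*(-7) + (-3) = -3 — verified.
Step 3: x = -1*(-3) + (-1)*(7) + (-3) = -7 — same as recorded.
Step 4: x = -1*(-7) + (-1)*(-3) + (-3) = 7 — no discrepancy.
Step 5: x = -1*(7) + (-1)*(-7) + (-3) = -3 — in agreement.
Step 6: x = -1*(-3) + (-1)*(7) + (-3) = -7 — agrees with the log.
Step 7: x = -1*(-7) + (-1)*(-3) + (-3) = 7 — matches.
Step 8: x = -1*(7) + (-1)*(-7) + (-3) = -3 — exactly as logged.
Step 9: x = -1*(-3) + (-1)*(7) + (-3) = -7 — same as recorded.
Nothing is out of place; the run is error-free.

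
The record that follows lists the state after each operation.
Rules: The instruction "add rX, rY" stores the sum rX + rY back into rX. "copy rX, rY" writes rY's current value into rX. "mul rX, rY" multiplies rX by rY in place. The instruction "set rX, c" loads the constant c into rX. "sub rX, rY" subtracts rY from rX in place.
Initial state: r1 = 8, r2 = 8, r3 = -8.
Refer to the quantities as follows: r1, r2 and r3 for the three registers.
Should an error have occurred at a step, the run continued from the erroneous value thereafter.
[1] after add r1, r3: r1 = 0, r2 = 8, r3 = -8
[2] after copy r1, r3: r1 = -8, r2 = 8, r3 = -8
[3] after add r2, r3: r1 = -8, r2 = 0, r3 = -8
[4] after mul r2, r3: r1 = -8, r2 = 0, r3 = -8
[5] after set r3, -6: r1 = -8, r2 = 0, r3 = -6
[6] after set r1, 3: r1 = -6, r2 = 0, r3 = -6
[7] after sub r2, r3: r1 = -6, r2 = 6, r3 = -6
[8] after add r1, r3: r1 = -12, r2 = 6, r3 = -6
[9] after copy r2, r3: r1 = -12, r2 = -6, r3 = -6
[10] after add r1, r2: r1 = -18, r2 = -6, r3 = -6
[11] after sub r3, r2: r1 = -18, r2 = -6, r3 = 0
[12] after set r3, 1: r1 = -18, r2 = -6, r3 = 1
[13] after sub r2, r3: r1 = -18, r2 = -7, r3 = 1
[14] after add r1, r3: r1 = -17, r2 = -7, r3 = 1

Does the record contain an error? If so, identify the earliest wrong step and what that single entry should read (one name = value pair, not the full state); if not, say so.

Step 1: r1 = 8 + -8 = 0 — same as recorded.
Step 2: r1 = -8 — checks out.
Step 3: r2 = 8 + -8 = 0 — in agreement.
Step 4: r2 = 0 * -8 = 0 — consistent with the record.
Step 5: r3 = -6 — same as recorded.
Step 6: r1 = 3 — the entry is off here.
That makes step 6 the first incorrect line — r1 = 3 is what it should show.

step 6, r1 = 3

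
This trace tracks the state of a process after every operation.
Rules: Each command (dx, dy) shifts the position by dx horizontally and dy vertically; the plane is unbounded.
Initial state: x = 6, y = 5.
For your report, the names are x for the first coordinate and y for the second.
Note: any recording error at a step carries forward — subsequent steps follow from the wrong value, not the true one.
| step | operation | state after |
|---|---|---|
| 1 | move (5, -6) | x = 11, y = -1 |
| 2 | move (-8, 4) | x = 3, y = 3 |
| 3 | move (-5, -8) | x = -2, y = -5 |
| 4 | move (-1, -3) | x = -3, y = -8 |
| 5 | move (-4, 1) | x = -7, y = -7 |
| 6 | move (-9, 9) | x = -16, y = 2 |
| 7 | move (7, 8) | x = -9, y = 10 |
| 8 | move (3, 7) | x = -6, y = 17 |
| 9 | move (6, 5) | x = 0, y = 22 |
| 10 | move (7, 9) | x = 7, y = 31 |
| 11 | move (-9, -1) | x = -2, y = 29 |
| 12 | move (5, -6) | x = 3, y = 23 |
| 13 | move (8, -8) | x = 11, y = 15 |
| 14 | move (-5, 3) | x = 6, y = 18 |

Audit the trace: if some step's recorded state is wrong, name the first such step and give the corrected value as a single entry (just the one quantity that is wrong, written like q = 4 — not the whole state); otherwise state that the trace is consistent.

Recomputing the run from the initial state:
step 1: x = 11, y = -1
step 2: x = 3, y = 3
step 3: x = -2, y = -5
step 4: x = -3, y = -8
step 5: x = -7, y = -7
step 6: x = -16, y = 2
step 7: x = -9, y = 10
step 8: x = -6, y = 17
step 9: x = 0, y = 22
step 10: x = 7, y = 31
step 11: x = -2, y = 30
step 12: x = 3, y = 24
step 13: x = 11, y = 16
step 14: x = 6, y = 19
The first disagreement with the trace is at step 11, where the value should be y = 30.

step 11, y = 30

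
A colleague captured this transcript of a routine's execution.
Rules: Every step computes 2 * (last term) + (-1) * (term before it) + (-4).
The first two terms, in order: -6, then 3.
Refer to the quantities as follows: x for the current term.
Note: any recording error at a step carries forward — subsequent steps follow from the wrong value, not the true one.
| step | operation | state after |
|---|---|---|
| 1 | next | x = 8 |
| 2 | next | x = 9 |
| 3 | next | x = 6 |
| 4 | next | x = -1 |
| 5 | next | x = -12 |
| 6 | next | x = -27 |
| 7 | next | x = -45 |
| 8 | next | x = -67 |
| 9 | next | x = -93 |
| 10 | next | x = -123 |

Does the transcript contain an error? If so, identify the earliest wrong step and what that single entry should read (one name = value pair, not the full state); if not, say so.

step 7, x = -46

1. x = 2*(3) + (-1)*(-6) + (-4) = 8 (in agreement)
2. x = 2*(8) + (-1)*(3) + (-4) = 9 (in agreement)
3. x = 2*(9) + (-1)*(8) + (-4) = 6 (matches)
4. x = 2*(6) + (-1)*(9) + (-4) = -1 (in agreement)
5. x = 2*(-1) + (-1)*(6) + (-4) = -12 (matches)
6. x = 2*(-12) + (-1)*(-1) + (-4) = -27 (matches)
7. x = 2*(-27) + (-1)*(-12) + (-4) = -46 (the recorded entry deviates here)
So the first discrepancy is step 7, where the right value is x = -46.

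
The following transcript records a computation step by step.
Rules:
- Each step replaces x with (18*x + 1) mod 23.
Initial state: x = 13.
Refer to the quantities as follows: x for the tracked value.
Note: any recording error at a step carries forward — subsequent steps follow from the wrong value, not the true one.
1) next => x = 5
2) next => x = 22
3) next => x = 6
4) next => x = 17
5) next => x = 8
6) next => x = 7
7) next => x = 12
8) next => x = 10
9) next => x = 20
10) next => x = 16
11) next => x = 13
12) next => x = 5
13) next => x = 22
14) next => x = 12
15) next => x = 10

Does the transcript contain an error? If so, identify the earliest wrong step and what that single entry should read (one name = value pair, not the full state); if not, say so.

Step 1: x = (18*13 + 1) mod 23 = 5 — agrees with the transcript.
Step 2: x = (18*5 + 1) mod 23 = 22 — verified.
Step 3: x = (18*22 + 1) mod 23 = 6 — exactly as logged.
Step 4: x = (18*6 + 1) mod 23 = 17 — consistent with the transcript.
Step 5: x = (18*17 + 1) mod 23 = 8 — checks out.
Step 6: x = (18*8 + 1) mod 23 = 7 — confirmed correct.
Step 7: x = (18*7 + 1) mod 23 = 12 — matches.
Step 8: x = (18*12 + 1) mod 23 = 10 — matches.
Step 9: x = (18*10 + 1) mod 23 = 20 — exactly as logged.
Step 10: x = (18*20 + 1) mod 23 = 16 — no discrepancy.
Step 11: x = (18*16 + 1) mod 23 = 13 — confirmed correct.
Step 12: x = (18*13 + 1) mod 23 = 5 — matches.
Step 13: x = (18*5 + 1) mod 23 = 22 — in agreement.
Step 14: x = (18*22 + 1) mod 23 = 6 — a discrepancy with the transcript.
The audit stops at step 14: the recorded entry is wrong and should be x = 6.

step 14, x = 6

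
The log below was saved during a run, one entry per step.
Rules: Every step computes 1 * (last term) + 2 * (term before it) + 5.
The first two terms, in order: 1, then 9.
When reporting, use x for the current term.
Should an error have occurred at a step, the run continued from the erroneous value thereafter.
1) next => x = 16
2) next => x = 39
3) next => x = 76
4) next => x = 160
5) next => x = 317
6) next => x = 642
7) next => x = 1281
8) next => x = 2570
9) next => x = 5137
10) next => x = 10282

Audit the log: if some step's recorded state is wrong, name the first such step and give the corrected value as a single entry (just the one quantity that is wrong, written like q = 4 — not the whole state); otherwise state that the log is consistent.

step 1: x = 1*(9) + (2)*(1) + (5) = 16 -> consistent with the log
step 2: x = 1*(16) + (2)*(9) + (5) = 39 -> confirmed correct
step 3: x = 1*(39) + (2)*(16) + (5) = 76 -> same as recorded
step 4: x = 1*(76) + (2)*(39) + (5) = 159 -> a discrepancy with the log
So the first discrepancy is step 4, where the right value is x = 159.

step 4, x = 159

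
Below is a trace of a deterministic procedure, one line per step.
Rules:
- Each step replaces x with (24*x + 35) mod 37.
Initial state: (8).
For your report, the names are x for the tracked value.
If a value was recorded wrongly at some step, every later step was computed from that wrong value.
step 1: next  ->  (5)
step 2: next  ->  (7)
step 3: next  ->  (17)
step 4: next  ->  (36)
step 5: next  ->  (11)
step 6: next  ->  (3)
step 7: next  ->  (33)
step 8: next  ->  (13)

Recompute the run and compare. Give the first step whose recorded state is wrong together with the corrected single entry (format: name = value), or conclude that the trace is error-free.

Recomputing the run from the initial state:
step 1: x = 5
step 2: x = 7
step 3: x = 18
step 4: x = 23
step 5: x = 32
step 6: x = 26
step 7: x = 30
step 8: x = 15
The first disagreement with the trace is at step 3, where the value should be x = 18.

step 3, x = 18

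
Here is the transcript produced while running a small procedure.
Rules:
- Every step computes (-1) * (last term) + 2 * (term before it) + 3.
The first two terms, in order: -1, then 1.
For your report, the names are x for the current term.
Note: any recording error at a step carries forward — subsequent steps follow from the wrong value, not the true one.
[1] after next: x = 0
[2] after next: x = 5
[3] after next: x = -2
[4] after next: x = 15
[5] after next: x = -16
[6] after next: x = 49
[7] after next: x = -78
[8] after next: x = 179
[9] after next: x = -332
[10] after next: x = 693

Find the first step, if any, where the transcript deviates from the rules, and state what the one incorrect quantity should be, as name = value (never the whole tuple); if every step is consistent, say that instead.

Recomputing the run from the initial state:
step 1: x = 0
step 2: x = 5
step 3: x = -2
step 4: x = 15
step 5: x = -16
step 6: x = 49
step 7: x = -78
step 8: x = 179
step 9: x = -332
step 10: x = 693
This matches the transcript at every step.

no error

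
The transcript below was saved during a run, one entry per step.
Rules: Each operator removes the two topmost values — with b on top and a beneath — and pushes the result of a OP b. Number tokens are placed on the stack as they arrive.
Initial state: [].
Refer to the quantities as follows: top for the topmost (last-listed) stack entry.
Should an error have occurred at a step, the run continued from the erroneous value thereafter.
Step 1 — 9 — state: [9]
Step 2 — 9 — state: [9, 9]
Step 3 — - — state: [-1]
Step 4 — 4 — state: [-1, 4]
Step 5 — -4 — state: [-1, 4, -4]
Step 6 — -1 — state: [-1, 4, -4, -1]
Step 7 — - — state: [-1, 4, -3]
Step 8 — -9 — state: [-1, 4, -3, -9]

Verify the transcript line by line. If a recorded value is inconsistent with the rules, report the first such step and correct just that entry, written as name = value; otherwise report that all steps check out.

Recomputing the run from the initial state:
step 1: [9]
step 2: [9, 9]
step 3: [0]
step 4: [0, 4]
step 5: [0, 4, -4]
step 6: [0, 4, -4, -1]
step 7: [0, 4, -3]
step 8: [0, 4, -3, -9]
The first disagreement with the transcript is at step 3, where the value should be top = 0.

step 3, top = 0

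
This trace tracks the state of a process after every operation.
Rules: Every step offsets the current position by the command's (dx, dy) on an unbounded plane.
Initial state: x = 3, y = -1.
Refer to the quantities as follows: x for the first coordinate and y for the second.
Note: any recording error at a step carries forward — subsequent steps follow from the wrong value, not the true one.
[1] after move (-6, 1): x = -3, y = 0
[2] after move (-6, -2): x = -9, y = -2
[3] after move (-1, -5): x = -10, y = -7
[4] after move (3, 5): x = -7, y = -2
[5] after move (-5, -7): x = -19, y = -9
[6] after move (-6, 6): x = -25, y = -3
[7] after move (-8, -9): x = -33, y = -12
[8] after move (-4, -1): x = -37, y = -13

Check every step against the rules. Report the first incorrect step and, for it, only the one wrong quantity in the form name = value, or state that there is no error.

step 5, x = -12

Step 1: x = 3 + (-6) = -3, y = -1 + (1) = 0 — agrees with the trace.
Step 2: x = -3 + (-6) = -9, y = 0 + (-2) = -2 — matches.
Step 3: x = -9 + (-1) = -10, y = -2 + (-5) = -7 — agrees with the trace.
Step 4: x = -10 + (3) = -7, y = -7 + (5) = -2 — no discrepancy.
Step 5: x = -7 + (-5) = -12, y = -2 + (-7) = -9 — first mismatch against the trace.
Step 5 is the first one off; corrected, x = -12.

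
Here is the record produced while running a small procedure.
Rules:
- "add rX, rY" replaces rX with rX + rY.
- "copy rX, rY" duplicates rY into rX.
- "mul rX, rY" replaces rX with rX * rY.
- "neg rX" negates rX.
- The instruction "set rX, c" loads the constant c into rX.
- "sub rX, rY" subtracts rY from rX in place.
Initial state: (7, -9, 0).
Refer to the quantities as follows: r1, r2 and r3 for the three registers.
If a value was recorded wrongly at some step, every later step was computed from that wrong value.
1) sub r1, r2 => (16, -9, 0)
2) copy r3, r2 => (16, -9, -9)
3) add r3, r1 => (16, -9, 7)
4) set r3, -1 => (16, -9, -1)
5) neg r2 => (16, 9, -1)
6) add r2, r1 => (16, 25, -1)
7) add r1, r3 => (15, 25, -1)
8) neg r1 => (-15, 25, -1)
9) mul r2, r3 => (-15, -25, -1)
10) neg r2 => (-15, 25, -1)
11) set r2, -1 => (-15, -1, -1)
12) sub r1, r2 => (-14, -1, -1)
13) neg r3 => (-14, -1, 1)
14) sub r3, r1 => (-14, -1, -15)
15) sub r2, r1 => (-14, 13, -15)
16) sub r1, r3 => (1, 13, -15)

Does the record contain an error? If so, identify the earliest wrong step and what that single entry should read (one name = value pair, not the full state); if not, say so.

step 1: r1 = 7 - -9 = 16 -> agrees with the record
step 2: r3 = -9 -> same as recorded
step 3: r3 = -9 + 16 = 7 -> exactly as logged
step 4: r3 = -1 -> exactly as logged
step 5: r2 = -(-9) = 9 -> confirmed correct
step 6: r2 = 9 + 16 = 25 -> same as recorded
step 7: r1 = 16 + -1 = 15 -> no discrepancy
step 8: r1 = -(15) = -15 -> verified
step 9: r2 = 25 * -1 = -25 -> agrees with the record
step 10: r2 = -(-25) = 25 -> consistent with the record
step 11: r2 = -1 -> in agreement
step 12: r1 = -15 - -1 = -14 -> matches
step 13: r3 = -(-1) = 1 -> matches
step 14: r3 = 1 - -14 = 15 -> the entry is off here
First incorrect step: 14; the correct value is r3 = 15.

step 14, r3 = 15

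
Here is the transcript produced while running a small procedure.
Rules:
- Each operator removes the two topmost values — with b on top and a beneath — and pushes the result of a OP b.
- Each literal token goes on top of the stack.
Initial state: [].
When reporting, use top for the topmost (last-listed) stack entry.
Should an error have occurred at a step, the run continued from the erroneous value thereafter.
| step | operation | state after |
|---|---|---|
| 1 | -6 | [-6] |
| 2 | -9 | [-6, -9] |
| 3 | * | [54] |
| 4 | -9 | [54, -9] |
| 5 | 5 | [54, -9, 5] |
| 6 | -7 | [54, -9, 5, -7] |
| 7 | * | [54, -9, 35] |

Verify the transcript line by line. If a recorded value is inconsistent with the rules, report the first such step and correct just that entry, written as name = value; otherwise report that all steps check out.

step 1: push -6: top = -6 -> no discrepancy
step 2: push -9: top = -9 -> consistent with the transcript
step 3: -6 * -9 = 54 -> agrees with the transcript
step 4: push -9: top = -9 -> agrees with the transcript
step 5: push 5: top = 5 -> agrees with the transcript
step 6: push -7: top = -7 -> verified
step 7: 5 * -7 = -35 -> the recorded entry deviates here
Conclusion: step 7 carries the first error; the entry should be top = -35.

step 7, top = -35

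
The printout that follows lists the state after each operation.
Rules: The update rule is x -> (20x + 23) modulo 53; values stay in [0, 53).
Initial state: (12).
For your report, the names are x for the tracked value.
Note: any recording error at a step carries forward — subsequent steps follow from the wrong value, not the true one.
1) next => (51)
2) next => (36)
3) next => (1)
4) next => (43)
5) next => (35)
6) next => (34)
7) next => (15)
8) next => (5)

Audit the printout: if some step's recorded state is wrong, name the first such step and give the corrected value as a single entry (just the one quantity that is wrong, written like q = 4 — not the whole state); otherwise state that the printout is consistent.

step 7, x = 14

Recomputing the run from the initial state:
step 1: x = 51
step 2: x = 36
step 3: x = 1
step 4: x = 43
step 5: x = 35
step 6: x = 34
step 7: x = 14
step 8: x = 38
The first disagreement with the printout is at step 7, where the value should be x = 14.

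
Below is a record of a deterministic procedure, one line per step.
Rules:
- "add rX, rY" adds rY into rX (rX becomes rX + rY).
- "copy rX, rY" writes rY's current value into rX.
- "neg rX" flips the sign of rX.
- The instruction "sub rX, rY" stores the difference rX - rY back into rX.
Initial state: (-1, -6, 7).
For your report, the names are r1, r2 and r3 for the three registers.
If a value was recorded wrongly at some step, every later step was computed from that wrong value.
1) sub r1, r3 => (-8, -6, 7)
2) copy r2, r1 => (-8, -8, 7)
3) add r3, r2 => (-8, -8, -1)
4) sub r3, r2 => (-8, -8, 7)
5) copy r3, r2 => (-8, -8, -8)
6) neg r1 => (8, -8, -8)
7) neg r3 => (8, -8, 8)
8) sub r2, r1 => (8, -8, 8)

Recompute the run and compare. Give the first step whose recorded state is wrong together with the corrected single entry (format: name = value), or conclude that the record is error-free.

step 8, r2 = -16

Recomputing the run from the initial state:
step 1: r1 = -8, r2 = -6, r3 = 7
step 2: r1 = -8, r2 = -8, r3 = 7
step 3: r1 = -8, r2 = -8, r3 = -1
step 4: r1 = -8, r2 = -8, r3 = 7
step 5: r1 = -8, r2 = -8, r3 = -8
step 6: r1 = 8, r2 = -8, r3 = -8
step 7: r1 = 8, r2 = -8, r3 = 8
step 8: r1 = 8, r2 = -16, r3 = 8
The first disagreement with the record is at step 8, where the value should be r2 = -16.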